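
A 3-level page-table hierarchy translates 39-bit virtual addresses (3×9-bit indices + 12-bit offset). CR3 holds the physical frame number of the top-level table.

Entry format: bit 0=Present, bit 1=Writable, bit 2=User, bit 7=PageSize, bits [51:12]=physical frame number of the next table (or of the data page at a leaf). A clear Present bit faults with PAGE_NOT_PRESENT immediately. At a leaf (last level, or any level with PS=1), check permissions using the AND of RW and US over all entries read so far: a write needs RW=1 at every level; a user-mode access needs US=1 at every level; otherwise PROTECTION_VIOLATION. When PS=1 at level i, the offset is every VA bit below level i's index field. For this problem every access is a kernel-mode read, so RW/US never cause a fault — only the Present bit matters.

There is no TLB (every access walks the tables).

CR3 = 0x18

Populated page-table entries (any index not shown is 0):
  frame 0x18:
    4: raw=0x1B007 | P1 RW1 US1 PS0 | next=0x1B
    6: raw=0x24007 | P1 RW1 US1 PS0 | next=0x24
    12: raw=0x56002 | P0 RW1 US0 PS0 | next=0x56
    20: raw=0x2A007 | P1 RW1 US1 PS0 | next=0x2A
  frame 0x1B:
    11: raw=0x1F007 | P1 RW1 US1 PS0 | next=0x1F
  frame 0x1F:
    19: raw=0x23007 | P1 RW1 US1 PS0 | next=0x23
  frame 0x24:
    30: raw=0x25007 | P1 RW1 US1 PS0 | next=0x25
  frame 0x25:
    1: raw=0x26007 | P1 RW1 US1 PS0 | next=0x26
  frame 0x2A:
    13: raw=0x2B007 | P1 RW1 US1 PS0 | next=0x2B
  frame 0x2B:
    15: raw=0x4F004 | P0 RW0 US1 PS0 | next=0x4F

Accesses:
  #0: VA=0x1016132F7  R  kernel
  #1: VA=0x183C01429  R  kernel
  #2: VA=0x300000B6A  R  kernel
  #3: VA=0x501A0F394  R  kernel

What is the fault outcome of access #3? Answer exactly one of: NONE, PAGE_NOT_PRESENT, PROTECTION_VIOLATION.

Trace:
#0 VA=0x1016132F7 (r,kernel):
  L0 @0x18[4] → 0x1B007  P=1,RW=1,US=1,PS=0
  L1 @0x1B[11] → 0x1F007  P=1,RW=1,US=1,PS=0
  L2 @0x1F[19] → 0x23007  P=1,RW=1,US=1,PS=0
  ⇒ phys 0x232F7  [3 reads]
#1 VA=0x183C01429 (r,kernel):
  L0 @0x18[6] → 0x24007  P=1,RW=1,US=1,PS=0
  L1 @0x24[30] → 0x25007  P=1,RW=1,US=1,PS=0
  L2 @0x25[1] → 0x26007  P=1,RW=1,US=1,PS=0
  ⇒ phys 0x26429  [3 reads]
#2 VA=0x300000B6A (r,kernel):
  L0 @0x18[12] → 0x56002  P=0,RW=1,US=0,PS=0
  ✗ PAGE_NOT_PRESENT  [1 reads]
#3 VA=0x501A0F394 (r,kernel):
  L0 @0x18[20] → 0x2A007  P=1,RW=1,US=1,PS=0
  L1 @0x2A[13] → 0x2B007  P=1,RW=1,US=1,PS=0
  L2 @0x2B[15] → 0x4F004  P=0,RW=0,US=1,PS=0
  ✗ PAGE_NOT_PRESENT  [3 reads]

Access #3 fault: PAGE_NOT_PRESENT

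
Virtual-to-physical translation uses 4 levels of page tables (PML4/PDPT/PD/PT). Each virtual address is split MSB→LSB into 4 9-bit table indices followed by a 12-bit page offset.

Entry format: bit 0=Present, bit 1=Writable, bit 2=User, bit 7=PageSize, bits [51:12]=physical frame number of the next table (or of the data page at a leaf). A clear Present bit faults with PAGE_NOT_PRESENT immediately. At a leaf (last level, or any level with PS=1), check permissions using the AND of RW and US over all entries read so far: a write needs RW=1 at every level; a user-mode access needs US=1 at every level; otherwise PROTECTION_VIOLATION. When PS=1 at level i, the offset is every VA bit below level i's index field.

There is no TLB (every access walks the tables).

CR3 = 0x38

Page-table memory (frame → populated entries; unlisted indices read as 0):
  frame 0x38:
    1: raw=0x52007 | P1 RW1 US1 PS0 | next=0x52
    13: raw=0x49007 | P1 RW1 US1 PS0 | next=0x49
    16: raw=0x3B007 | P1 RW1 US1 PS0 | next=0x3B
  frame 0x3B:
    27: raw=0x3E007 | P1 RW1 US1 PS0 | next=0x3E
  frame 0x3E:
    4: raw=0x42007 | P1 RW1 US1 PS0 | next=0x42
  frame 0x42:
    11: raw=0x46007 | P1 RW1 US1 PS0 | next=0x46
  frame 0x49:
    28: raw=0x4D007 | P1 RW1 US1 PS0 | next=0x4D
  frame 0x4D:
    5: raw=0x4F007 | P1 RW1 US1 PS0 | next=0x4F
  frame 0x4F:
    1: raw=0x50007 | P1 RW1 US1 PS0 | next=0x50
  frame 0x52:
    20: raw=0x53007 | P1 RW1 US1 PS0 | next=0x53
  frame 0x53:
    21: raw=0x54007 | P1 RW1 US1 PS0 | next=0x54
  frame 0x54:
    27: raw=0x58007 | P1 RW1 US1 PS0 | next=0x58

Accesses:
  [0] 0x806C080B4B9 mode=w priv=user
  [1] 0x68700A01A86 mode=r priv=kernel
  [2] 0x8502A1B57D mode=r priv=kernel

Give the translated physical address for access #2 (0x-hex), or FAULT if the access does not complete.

Walk each access:
#0 VA=0x806C080B4B9 (w,user):
  L0 @0x38[16] → 0x3B007  P=1,RW=1,US=1,PS=0
  L1 @0x3B[27] → 0x3E007  P=1,RW=1,US=1,PS=0
  L2 @0x3E[4] → 0x42007  P=1,RW=1,US=1,PS=0
  L3 @0x42[11] → 0x46007  P=1,RW=1,US=1,PS=0
  ⇒ phys 0x464B9  [4 reads]
#1 VA=0x68700A01A86 (r,kernel):
  L0 @0x38[13] → 0x49007  P=1,RW=1,US=1,PS=0
  L1 @0x49[28] → 0x4D007  P=1,RW=1,US=1,PS=0
  L2 @0x4D[5] → 0x4F007  P=1,RW=1,US=1,PS=0
  L3 @0x4F[1] → 0x50007  P=1,RW=1,US=1,PS=0
  ⇒ phys 0x50A86  [4 reads]
#2 VA=0x8502A1B57D (r,kernel):
  L0 @0x38[1] → 0x52007  P=1,RW=1,US=1,PS=0
  L1 @0x52[20] → 0x53007  P=1,RW=1,US=1,PS=0
  L2 @0x53[21] → 0x54007  P=1,RW=1,US=1,PS=0
  L3 @0x54[27] → 0x58007  P=1,RW=1,US=1,PS=0
  ⇒ phys 0x5857D  [4 reads]

Access #2 PA: 0x5857D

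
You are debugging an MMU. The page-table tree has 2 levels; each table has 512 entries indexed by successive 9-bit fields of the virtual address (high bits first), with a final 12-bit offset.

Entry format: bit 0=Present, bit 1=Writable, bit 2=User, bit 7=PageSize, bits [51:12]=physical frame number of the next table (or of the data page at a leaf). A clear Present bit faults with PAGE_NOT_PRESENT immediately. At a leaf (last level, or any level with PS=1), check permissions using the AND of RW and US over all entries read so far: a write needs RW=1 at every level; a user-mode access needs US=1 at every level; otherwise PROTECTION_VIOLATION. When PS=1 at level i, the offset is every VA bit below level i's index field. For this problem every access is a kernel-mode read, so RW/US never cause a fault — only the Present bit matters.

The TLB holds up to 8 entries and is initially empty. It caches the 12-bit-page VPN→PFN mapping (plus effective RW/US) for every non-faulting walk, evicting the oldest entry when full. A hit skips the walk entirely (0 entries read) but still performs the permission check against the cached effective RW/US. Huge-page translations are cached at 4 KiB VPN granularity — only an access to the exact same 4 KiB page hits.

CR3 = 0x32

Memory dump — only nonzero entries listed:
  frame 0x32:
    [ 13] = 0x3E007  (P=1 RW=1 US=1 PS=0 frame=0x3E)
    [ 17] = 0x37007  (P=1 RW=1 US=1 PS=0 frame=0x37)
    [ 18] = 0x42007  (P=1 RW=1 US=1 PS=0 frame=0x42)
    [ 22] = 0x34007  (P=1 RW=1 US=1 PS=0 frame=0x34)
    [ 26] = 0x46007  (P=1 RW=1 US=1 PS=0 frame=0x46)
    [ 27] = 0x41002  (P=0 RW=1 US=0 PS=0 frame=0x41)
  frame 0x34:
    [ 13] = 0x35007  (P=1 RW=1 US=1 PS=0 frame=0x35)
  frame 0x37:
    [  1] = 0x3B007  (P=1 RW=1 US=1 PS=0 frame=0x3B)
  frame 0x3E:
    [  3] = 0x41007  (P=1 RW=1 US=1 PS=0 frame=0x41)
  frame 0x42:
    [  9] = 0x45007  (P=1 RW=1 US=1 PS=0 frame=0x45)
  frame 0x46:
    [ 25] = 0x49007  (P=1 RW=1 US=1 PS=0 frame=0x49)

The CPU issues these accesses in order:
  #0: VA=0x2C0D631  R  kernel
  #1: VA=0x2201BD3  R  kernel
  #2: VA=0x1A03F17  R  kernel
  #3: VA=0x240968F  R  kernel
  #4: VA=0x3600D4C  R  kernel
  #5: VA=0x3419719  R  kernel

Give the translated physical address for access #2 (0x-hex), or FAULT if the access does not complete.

Trace:
#0 VA=0x2C0D631 (r,kernel):
  L0: frame=0x32 idx=22 entry=0x34007 [P=1 RW=1 US=1 PS=0]
  L1: frame=0x34 idx=13 entry=0x35007 [P=1 RW=1 US=1 PS=0]
  → PA=0x35631  (2 entries read)
#1 VA=0x2201BD3 (r,kernel):
  L0: frame=0x32 idx=17 entry=0x37007 [P=1 RW=1 US=1 PS=0]
  L1: frame=0x37 idx=1 entry=0x3B007 [P=1 RW=1 US=1 PS=0]
  → PA=0x3BBD3  (2 entries read)
#2 VA=0x1A03F17 (r,kernel):
  L0: frame=0x32 idx=13 entry=0x3E007 [P=1 RW=1 US=1 PS=0]
  L1: frame=0x3E idx=3 entry=0x41007 [P=1 RW=1 US=1 PS=0]
  → PA=0x41F17  (2 entries read)
#3 VA=0x240968F (r,kernel):
  L0: frame=0x32 idx=18 entry=0x42007 [P=1 RW=1 US=1 PS=0]
  L1: frame=0x42 idx=9 entry=0x45007 [P=1 RW=1 US=1 PS=0]
  → PA=0x4568F  (2 entries read)
#4 VA=0x3600D4C (r,kernel):
  L0: frame=0x32 idx=27 entry=0x41002 [P=0 RW=1 US=0 PS=0]
  ✗ PAGE_NOT_PRESENT  [1 reads]
#5 VA=0x3419719 (r,kernel):
  L0: frame=0x32 idx=26 entry=0x46007 [P=1 RW=1 US=1 PS=0]
  L1: frame=0x46 idx=25 entry=0x49007 [P=1 RW=1 US=1 PS=0]
  → PA=0x49719  (2 entries read)

Access #2 PA: 0x41F17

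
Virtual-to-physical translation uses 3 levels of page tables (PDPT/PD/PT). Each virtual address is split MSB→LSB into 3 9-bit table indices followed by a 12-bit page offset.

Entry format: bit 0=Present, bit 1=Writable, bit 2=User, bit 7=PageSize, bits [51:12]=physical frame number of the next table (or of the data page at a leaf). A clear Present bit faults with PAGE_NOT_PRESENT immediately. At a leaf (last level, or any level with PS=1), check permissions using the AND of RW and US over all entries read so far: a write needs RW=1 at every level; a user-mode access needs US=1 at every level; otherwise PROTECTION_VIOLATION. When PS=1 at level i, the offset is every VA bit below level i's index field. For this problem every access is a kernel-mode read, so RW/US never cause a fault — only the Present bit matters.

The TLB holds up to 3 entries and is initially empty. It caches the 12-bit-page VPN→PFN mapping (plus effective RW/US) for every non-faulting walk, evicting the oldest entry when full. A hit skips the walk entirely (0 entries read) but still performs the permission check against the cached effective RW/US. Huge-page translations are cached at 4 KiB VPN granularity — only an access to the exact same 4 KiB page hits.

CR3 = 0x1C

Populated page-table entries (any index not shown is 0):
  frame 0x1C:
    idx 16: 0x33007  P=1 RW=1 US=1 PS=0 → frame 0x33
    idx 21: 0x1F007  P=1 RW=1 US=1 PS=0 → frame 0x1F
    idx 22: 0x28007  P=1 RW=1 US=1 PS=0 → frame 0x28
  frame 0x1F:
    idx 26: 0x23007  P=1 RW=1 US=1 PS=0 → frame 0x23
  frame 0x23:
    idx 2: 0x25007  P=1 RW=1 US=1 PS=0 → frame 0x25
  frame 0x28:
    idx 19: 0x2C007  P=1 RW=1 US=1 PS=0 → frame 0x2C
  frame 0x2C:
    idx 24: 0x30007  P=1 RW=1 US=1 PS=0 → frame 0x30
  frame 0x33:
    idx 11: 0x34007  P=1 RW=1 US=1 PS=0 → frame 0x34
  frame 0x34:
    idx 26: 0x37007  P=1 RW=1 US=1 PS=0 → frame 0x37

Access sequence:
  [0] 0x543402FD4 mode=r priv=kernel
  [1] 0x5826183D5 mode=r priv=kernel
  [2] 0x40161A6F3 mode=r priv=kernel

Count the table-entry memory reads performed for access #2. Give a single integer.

Per-access translation:
#0 VA=0x543402FD4 (r,kernel):
  L0: frame=0x1C idx=21 entry=0x1F007 [P=1 RW=1 US=1 PS=0]
  L1: frame=0x1F idx=26 entry=0x23007 [P=1 RW=1 US=1 PS=0]
  L2: frame=0x23 idx=2 entry=0x25007 [P=1 RW=1 US=1 PS=0]
  ✓ 0x25FD4  — 3 lookups
#1 VA=0x5826183D5 (r,kernel):
  L0: frame=0x1C idx=22 entry=0x28007 [P=1 RW=1 US=1 PS=0]
  L1: frame=0x28 idx=19 entry=0x2C007 [P=1 RW=1 US=1 PS=0]
  L2: frame=0x2C idx=24 entry=0x30007 [P=1 RW=1 US=1 PS=0]
  ✓ 0x303D5  — 3 lookups
#2 VA=0x40161A6F3 (r,kernel):
  L0: frame=0x1C idx=16 entry=0x33007 [P=1 RW=1 US=1 PS=0]
  L1: frame=0x33 idx=11 entry=0x34007 [P=1 RW=1 US=1 PS=0]
  L2: frame=0x34 idx=26 entry=0x37007 [P=1 RW=1 US=1 PS=0]
  ✓ 0x376F3  — 3 lookups

Entries read for #2: 3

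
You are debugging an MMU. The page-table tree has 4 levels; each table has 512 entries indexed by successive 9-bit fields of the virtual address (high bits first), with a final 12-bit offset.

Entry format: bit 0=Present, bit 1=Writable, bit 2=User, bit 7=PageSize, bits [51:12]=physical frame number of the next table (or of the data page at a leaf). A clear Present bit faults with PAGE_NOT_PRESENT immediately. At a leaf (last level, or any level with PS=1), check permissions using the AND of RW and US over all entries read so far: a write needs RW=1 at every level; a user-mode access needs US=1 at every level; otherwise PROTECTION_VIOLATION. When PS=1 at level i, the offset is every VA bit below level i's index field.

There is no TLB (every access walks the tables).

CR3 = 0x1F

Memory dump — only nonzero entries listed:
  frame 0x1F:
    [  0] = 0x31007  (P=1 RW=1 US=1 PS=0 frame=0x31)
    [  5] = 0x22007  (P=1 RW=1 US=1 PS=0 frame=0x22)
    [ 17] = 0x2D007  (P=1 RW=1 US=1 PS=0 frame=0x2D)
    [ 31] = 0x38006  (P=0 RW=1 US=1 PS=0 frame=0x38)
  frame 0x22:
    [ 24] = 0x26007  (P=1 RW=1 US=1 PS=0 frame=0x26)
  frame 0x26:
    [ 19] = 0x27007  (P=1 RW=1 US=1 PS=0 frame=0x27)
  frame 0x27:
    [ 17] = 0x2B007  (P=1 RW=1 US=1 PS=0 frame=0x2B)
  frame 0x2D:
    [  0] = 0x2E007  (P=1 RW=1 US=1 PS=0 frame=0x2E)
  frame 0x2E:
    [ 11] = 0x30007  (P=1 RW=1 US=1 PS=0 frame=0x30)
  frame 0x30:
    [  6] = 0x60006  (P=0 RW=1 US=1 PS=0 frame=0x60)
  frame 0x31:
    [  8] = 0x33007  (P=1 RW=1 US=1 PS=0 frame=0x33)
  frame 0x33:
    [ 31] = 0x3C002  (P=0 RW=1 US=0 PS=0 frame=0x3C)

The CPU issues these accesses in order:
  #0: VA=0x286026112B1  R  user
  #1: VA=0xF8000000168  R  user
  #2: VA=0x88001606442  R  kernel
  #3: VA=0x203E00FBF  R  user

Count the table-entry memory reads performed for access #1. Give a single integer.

Walk each access:
#0 VA=0x286026112B1 (r,user):
  L0: frame=0x1F idx=5 entry=0x22007 [P=1 RW=1 US=1 PS=0]
  L1: frame=0x22 idx=24 entry=0x26007 [P=1 RW=1 US=1 PS=0]
  L2: frame=0x26 idx=19 entry=0x27007 [P=1 RW=1 US=1 PS=0]
  L3: frame=0x27 idx=17 entry=0x2B007 [P=1 RW=1 US=1 PS=0]
  → PA=0x2B2B1  (4 entries read)
#1 VA=0xF8000000168 (r,user):
  L0: frame=0x1F idx=31 entry=0x38006 [P=0 RW=1 US=1 PS=0]
  → PAGE_NOT_PRESENT  (1 entries read)
#2 VA=0x88001606442 (r,kernel):
  L0: frame=0x1F idx=17 entry=0x2D007 [P=1 RW=1 US=1 PS=0]
  L1: frame=0x2D idx=0 entry=0x2E007 [P=1 RW=1 US=1 PS=0]
  L2: frame=0x2E idx=11 entry=0x30007 [P=1 RW=1 US=1 PS=0]
  L3: frame=0x30 idx=6 entry=0x60006 [P=0 RW=1 US=1 PS=0]
  → PAGE_NOT_PRESENT  (4 entries read)
#3 VA=0x203E00FBF (r,user):
  L0: frame=0x1F idx=0 entry=0x31007 [P=1 RW=1 US=1 PS=0]
  L1: frame=0x31 idx=8 entry=0x33007 [P=1 RW=1 US=1 PS=0]
  L2: frame=0x33 idx=31 entry=0x3C002 [P=0 RW=1 US=0 PS=0]
  → PAGE_NOT_PRESENT  (3 entries read)

Entries read for #1: 1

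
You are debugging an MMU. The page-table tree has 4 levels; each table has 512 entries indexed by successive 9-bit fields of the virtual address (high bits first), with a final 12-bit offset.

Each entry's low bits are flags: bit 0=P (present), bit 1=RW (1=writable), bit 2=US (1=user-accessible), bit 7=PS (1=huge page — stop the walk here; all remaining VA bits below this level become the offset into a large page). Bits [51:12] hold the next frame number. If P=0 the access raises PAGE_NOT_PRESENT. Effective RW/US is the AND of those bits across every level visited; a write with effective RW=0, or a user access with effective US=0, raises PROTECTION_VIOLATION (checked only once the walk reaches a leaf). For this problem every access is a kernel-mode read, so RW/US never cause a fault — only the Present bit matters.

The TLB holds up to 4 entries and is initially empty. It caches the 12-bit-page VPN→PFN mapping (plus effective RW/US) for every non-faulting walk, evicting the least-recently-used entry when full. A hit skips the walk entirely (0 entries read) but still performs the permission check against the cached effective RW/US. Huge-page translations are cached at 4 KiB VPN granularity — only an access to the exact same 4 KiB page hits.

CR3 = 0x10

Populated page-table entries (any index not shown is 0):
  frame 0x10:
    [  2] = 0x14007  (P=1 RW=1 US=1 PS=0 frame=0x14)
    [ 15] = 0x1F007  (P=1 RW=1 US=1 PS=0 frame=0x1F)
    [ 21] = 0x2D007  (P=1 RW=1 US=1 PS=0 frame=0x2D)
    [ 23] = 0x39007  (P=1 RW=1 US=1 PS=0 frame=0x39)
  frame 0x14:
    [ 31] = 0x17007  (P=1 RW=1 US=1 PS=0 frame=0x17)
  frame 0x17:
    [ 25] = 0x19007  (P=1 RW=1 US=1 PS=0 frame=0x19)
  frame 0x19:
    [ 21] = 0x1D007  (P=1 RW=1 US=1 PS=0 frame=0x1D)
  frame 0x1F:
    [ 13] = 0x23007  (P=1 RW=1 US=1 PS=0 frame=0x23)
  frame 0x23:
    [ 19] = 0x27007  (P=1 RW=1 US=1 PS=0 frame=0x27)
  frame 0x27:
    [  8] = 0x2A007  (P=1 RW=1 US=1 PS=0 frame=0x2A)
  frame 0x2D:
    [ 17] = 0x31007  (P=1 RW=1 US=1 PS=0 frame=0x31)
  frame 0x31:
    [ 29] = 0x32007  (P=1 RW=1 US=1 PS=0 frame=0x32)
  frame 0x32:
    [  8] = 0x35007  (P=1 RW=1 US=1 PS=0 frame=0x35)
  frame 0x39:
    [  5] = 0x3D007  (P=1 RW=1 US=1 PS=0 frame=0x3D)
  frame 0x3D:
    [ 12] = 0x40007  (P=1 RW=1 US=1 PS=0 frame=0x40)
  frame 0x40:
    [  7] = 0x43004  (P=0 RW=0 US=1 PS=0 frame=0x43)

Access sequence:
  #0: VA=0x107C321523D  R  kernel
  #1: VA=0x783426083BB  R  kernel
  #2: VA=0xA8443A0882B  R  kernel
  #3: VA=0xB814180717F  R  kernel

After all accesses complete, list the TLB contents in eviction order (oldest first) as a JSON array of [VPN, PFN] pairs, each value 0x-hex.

Trace:
#0 VA=0x107C321523D (r,kernel):
  L0 @0x10[2] → 0x14007  P=1,RW=1,US=1,PS=0
  L1 @0x14[31] → 0x17007  P=1,RW=1,US=1,PS=0
  L2 @0x17[25] → 0x19007  P=1,RW=1,US=1,PS=0
  L3 @0x19[21] → 0x1D007  P=1,RW=1,US=1,PS=0
  → PA=0x1D23D  (4 entries read)
#1 VA=0x783426083BB (r,kernel):
  L0 @0x10[15] → 0x1F007  P=1,RW=1,US=1,PS=0
  L1 @0x1F[13] → 0x23007  P=1,RW=1,US=1,PS=0
  L2 @0x23[19] → 0x27007  P=1,RW=1,US=1,PS=0
  L3 @0x27[8] → 0x2A007  P=1,RW=1,US=1,PS=0
  → PA=0x2A3BB  (4 entries read)
#2 VA=0xA8443A0882B (r,kernel):
  L0 @0x10[21] → 0x2D007  P=1,RW=1,US=1,PS=0
  L1 @0x2D[17] → 0x31007  P=1,RW=1,US=1,PS=0
  L2 @0x31[29] → 0x32007  P=1,RW=1,US=1,PS=0
  L3 @0x32[8] → 0x35007  P=1,RW=1,US=1,PS=0
  → PA=0x3582B  (4 entries read)
#3 VA=0xB814180717F (r,kernel):
  L0 @0x10[23] → 0x39007  P=1,RW=1,US=1,PS=0
  L1 @0x39[5] → 0x3D007  P=1,RW=1,US=1,PS=0
  L2 @0x3D[12] → 0x40007  P=1,RW=1,US=1,PS=0
  L3 @0x40[7] → 0x43004  P=0,RW=0,US=1,PS=0
  ✗ PAGE_NOT_PRESENT  [4 reads]

TLB: [["0x107C3215", "0x1D"], ["0x78342608", "0x2A"], ["0xA8443A08", "0x35"]]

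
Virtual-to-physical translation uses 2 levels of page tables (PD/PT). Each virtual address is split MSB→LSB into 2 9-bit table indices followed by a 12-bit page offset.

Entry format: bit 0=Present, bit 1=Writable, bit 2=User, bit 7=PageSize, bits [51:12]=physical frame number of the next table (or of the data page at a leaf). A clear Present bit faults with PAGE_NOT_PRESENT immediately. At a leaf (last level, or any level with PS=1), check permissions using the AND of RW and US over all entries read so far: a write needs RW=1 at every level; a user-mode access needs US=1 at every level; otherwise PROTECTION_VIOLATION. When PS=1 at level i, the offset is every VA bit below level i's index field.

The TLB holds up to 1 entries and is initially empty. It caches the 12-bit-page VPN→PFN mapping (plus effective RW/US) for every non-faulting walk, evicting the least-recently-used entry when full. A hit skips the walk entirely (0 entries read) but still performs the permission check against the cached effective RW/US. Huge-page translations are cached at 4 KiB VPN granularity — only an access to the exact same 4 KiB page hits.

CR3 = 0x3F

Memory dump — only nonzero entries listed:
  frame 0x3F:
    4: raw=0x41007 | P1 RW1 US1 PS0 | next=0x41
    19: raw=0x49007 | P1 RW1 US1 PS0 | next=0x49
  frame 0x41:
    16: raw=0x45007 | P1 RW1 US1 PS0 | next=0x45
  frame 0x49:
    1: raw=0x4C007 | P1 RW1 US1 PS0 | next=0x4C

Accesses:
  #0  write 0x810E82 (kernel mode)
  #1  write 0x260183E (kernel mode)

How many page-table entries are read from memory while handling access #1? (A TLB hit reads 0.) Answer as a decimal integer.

Walk each access:
#0 VA=0x810E82 (w,kernel):
  L0 @0x3F[4] → 0x41007  P=1,RW=1,US=1,PS=0
  L1 @0x41[16] → 0x45007  P=1,RW=1,US=1,PS=0
  ⇒ phys 0x45E82  [2 reads]
#1 VA=0x260183E (w,kernel):
  L0 @0x3F[19] → 0x49007  P=1,RW=1,US=1,PS=0
  L1 @0x49[1] → 0x4C007  P=1,RW=1,US=1,PS=0
  ⇒ phys 0x4C83E  [2 reads]

Entries read for #1: 2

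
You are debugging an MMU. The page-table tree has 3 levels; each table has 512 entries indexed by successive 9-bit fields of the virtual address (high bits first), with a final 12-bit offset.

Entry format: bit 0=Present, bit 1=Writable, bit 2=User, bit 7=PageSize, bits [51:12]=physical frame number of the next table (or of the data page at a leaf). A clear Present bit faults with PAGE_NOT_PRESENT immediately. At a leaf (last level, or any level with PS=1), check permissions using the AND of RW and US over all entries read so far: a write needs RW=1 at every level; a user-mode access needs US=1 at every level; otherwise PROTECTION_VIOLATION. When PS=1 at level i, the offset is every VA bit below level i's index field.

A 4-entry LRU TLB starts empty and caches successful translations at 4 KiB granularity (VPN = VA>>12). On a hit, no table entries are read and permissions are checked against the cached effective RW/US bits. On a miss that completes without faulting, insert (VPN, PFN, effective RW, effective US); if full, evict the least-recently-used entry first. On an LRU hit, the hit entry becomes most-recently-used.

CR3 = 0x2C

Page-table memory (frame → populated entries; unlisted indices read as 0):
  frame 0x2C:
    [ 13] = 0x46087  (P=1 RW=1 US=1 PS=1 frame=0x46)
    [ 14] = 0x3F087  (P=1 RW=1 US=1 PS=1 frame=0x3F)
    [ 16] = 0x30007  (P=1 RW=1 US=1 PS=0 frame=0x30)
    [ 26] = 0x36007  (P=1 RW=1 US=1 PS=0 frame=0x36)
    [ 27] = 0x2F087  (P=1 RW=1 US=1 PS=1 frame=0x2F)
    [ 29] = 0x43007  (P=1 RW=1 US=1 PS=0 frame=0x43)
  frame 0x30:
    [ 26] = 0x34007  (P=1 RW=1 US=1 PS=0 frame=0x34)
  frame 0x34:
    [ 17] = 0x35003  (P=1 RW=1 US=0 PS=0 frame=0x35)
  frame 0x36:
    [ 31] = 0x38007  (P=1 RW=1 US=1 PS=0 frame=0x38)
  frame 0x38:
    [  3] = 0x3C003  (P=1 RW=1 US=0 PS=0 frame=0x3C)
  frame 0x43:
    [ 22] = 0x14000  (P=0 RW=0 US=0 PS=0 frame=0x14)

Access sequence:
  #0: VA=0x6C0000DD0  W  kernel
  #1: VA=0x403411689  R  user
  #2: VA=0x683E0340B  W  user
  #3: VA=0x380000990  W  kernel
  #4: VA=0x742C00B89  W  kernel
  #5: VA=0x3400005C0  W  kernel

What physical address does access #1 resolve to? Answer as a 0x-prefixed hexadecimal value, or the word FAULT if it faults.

Walk each access:
#0 VA=0x6C0000DD0 (w,kernel):
  L0 @0x2C[27] → 0x2F087  P=1,RW=1,US=1,PS=1
  ✓ 0x2FDD0 (huge @L0)  — 1 lookups
#1 VA=0x403411689 (r,user):
  L0 @0x2C[16] → 0x30007  P=1,RW=1,US=1,PS=0
  L1 @0x30[26] → 0x34007  P=1,RW=1,US=1,PS=0
  L2 @0x34[17] → 0x35003  P=1,RW=1,US=0,PS=0
  → PROTECTION_VIOLATION  (3 entries read)
#2 VA=0x683E0340B (w,user):
  L0 @0x2C[26] → 0x36007  P=1,RW=1,US=1,PS=0
  L1 @0x36[31] → 0x38007  P=1,RW=1,US=1,PS=0
  L2 @0x38[3] → 0x3C003  P=1,RW=1,US=0,PS=0
  → PROTECTION_VIOLATION  (3 entries read)
#3 VA=0x380000990 (w,kernel):
  L0 @0x2C[14] → 0x3F087  P=1,RW=1,US=1,PS=1
  ✓ 0x3F990 (huge @L0)  — 1 lookups
#4 VA=0x742C00B89 (w,kernel):
  L0 @0x2C[29] → 0x43007  P=1,RW=1,US=1,PS=0
  L1 @0x43[22] → 0x14000  P=0,RW=0,US=0,PS=0
  → PAGE_NOT_PRESENT  (2 entries read)
#5 VA=0x3400005C0 (w,kernel):
  L0 @0x2C[13] → 0x46087  P=1,RW=1,US=1,PS=1
  ✓ 0x465C0 (huge @L0)  — 1 lookups

Access #1 PA: FAULT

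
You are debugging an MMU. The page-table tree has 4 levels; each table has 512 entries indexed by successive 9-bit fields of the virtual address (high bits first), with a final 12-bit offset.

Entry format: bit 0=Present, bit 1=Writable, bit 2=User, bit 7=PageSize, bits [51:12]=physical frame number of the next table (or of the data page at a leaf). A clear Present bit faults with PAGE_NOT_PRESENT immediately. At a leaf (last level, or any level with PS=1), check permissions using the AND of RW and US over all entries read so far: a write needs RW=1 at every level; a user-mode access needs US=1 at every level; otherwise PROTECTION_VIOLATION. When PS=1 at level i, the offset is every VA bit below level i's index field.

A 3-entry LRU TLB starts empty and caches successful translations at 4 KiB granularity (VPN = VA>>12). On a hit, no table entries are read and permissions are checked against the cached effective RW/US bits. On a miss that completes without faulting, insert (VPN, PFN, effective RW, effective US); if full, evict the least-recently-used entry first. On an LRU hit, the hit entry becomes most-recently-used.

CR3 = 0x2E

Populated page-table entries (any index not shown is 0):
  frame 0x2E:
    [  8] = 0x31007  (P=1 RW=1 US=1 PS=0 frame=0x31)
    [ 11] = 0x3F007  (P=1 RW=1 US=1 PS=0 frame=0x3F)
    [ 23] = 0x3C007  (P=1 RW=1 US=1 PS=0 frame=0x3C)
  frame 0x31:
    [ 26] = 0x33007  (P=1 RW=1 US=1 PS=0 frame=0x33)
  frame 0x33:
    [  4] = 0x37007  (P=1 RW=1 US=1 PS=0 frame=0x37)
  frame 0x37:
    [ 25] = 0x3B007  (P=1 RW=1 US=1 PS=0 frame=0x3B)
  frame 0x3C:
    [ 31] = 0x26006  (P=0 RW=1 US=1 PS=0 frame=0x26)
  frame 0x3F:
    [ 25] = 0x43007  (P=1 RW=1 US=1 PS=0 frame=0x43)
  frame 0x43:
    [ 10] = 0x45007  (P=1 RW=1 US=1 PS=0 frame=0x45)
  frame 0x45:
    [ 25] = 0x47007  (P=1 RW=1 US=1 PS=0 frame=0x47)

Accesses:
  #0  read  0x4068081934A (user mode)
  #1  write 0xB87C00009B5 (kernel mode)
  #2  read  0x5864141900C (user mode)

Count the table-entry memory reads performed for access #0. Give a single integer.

Walk each access:
#0 VA=0x4068081934A (r,user):
  lvl0: tbl 0x2E, slot 8 ⇒ 0x31007 (P1/RW1/US1/PS0)
  lvl1: tbl 0x31, slot 26 ⇒ 0x33007 (P1/RW1/US1/PS0)
  lvl2: tbl 0x33, slot 4 ⇒ 0x37007 (P1/RW1/US1/PS0)
  lvl3: tbl 0x37, slot 25 ⇒ 0x3B007 (P1/RW1/US1/PS0)
  ⇒ phys 0x3B34A  [4 reads]
#1 VA=0xB87C00009B5 (w,kernel):
  lvl0: tbl 0x2E, slot 23 ⇒ 0x3C007 (P1/RW1/US1/PS0)
  lvl1: tbl 0x3C, slot 31 ⇒ 0x26006 (P0/RW1/US1/PS0)
  → PAGE_NOT_PRESENT  (2 entries read)
#2 VA=0x5864141900C (r,user):
  lvl0: tbl 0x2E, slot 11 ⇒ 0x3F007 (P1/RW1/US1/PS0)
  lvl1: tbl 0x3F, slot 25 ⇒ 0x43007 (P1/RW1/US1/PS0)
  lvl2: tbl 0x43, slot 10 ⇒ 0x45007 (P1/RW1/US1/PS0)
  lvl3: tbl 0x45, slot 25 ⇒ 0x47007 (P1/RW1/US1/PS0)
  ⇒ phys 0x4700C  [4 reads]

Entries read for #0: 4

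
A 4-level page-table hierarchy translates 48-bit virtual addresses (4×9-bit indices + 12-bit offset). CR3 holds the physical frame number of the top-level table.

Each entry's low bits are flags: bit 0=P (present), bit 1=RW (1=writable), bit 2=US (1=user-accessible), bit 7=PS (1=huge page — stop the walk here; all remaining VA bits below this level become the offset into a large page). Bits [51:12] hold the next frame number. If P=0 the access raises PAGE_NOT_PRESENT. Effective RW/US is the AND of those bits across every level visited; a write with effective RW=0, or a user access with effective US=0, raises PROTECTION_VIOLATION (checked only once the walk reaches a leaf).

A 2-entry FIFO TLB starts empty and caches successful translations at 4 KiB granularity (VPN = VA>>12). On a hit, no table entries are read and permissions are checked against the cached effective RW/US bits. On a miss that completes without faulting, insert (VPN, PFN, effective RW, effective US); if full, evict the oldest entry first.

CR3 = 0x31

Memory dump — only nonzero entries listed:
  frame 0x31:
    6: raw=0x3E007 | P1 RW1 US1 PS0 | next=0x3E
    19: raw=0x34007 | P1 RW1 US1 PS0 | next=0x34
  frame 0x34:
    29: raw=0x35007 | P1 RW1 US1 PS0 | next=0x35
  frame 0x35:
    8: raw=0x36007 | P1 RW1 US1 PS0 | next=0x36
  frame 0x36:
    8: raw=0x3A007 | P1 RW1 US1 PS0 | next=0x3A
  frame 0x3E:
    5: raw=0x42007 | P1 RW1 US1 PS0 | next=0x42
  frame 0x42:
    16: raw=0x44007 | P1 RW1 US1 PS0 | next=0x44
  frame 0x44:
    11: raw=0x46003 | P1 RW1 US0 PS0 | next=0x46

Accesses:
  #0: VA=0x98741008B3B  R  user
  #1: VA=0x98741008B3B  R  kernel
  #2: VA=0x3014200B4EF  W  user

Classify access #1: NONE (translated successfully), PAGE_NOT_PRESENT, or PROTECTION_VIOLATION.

Walk each access:
#0 VA=0x98741008B3B (r,user):
  [0] read 0x31 idx=19: raw=0x34007 flags P=1 W=1 U=1 S=0
  [1] read 0x34 idx=29: raw=0x35007 flags P=1 W=1 U=1 S=0
  [2] read 0x35 idx=8: raw=0x36007 flags P=1 W=1 U=1 S=0
  [3] read 0x36 idx=8: raw=0x3A007 flags P=1 W=1 U=1 S=0
  ✓ 0x3AB3B  — 4 lookups
#1 VA=0x98741008B3B (r,kernel):
  TLB hit vpn=0x98741008 → PA=0x3AB3B
#2 VA=0x3014200B4EF (w,user):
  [0] read 0x31 idx=6: raw=0x3E007 flags P=1 W=1 U=1 S=0
  [1] read 0x3E idx=5: raw=0x42007 flags P=1 W=1 U=1 S=0
  [2] read 0x42 idx=16: raw=0x44007 flags P=1 W=1 U=1 S=0
  [3] read 0x44 idx=11: raw=0x46003 flags P=1 W=1 U=0 S=0
  → PROTECTION_VIOLATION  (4 entries read)

Access #1 fault: NONE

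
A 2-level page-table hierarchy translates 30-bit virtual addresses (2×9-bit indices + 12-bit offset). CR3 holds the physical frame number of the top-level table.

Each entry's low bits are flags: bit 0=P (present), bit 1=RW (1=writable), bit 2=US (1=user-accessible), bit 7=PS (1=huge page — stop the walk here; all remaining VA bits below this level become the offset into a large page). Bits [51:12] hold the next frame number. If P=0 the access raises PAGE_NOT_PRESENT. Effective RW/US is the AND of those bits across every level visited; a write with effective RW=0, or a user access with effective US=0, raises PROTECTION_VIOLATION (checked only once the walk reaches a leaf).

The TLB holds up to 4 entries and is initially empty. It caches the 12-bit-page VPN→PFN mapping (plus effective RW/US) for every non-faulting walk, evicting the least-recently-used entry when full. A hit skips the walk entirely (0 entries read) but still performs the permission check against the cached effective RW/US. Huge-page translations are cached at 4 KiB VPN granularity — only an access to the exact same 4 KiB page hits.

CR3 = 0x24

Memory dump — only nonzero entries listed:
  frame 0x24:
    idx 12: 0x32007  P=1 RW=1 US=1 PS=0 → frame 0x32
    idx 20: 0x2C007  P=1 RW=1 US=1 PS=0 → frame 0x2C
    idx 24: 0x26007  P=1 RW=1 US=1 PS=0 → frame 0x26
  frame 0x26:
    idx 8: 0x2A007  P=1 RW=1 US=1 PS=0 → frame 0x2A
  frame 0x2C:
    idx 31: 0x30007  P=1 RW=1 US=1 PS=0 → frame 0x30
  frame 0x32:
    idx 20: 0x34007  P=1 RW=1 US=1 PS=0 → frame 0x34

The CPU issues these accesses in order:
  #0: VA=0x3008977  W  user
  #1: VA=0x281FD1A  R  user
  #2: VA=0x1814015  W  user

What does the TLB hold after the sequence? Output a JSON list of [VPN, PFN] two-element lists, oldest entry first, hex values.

Per-access translation:
#0 VA=0x3008977 (w,user):
  L0: frame=0x24 idx=24 entry=0x26007 [P=1 RW=1 US=1 PS=0]
  L1: frame=0x26 idx=8 entry=0x2A007 [P=1 RW=1 US=1 PS=0]
  → PA=0x2A977  (2 entries read)
#1 VA=0x281FD1A (r,user):
  L0: frame=0x24 idx=20 entry=0x2C007 [P=1 RW=1 US=1 PS=0]
  L1: frame=0x2C idx=31 entry=0x30007 [P=1 RW=1 US=1 PS=0]
  → PA=0x30D1A  (2 entries read)
#2 VA=0x1814015 (w,user):
  L0: frame=0x24 idx=12 entry=0x32007 [P=1 RW=1 US=1 PS=0]
  L1: frame=0x32 idx=20 entry=0x34007 [P=1 RW=1 US=1 PS=0]
  → PA=0x34015  (2 entries read)

TLB: [["0x3008", "0x2A"], ["0x281F", "0x30"], ["0x1814", "0x34"]]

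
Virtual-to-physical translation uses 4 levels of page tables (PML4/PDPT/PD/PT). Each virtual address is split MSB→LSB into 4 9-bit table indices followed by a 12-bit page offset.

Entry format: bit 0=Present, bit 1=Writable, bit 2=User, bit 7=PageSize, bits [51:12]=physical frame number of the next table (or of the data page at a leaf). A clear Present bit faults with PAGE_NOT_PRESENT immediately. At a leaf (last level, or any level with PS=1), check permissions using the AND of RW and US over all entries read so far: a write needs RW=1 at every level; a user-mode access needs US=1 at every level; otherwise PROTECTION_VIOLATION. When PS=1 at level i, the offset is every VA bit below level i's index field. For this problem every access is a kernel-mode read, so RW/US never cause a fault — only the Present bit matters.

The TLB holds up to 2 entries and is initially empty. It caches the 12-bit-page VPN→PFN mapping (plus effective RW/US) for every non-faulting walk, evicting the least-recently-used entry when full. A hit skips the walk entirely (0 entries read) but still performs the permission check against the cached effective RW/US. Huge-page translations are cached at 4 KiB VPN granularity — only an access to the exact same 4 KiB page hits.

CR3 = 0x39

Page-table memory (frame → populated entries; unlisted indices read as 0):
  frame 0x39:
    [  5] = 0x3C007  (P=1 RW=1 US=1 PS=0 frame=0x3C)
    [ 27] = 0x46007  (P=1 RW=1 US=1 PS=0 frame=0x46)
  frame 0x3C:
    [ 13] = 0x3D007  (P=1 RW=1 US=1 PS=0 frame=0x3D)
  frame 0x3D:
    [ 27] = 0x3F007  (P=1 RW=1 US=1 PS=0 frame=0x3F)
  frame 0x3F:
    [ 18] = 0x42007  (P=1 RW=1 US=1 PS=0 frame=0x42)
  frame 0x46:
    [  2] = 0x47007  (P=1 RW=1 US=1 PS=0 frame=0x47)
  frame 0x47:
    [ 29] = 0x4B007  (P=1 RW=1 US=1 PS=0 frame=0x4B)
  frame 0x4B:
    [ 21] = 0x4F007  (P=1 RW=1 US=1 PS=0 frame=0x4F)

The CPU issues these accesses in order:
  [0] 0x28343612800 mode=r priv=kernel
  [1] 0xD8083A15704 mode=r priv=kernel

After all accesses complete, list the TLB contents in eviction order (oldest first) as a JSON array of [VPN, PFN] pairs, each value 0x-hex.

Trace:
#0 VA=0x28343612800 (r,kernel):
  [0] read 0x39 idx=5: raw=0x3C007 flags P=1 W=1 U=1 S=0
  [1] read 0x3C idx=13: raw=0x3D007 flags P=1 W=1 U=1 S=0
  [2] read 0x3D idx=27: raw=0x3F007 flags P=1 W=1 U=1 S=0
  [3] read 0x3F idx=18: raw=0x42007 flags P=1 W=1 U=1 S=0
  ✓ 0x42800  — 4 lookups
#1 VA=0xD8083A15704 (r,kernel):
  [0] read 0x39 idx=27: raw=0x46007 flags P=1 W=1 U=1 S=0
  [1] read 0x46 idx=2: raw=0x47007 flags P=1 W=1 U=1 S=0
  [2] read 0x47 idx=29: raw=0x4B007 flags P=1 W=1 U=1 S=0
  [3] read 0x4B idx=21: raw=0x4F007 flags P=1 W=1 U=1 S=0
  ✓ 0x4F704  — 4 lookups

TLB: [["0x28343612", "0x42"], ["0xD8083A15", "0x4F"]]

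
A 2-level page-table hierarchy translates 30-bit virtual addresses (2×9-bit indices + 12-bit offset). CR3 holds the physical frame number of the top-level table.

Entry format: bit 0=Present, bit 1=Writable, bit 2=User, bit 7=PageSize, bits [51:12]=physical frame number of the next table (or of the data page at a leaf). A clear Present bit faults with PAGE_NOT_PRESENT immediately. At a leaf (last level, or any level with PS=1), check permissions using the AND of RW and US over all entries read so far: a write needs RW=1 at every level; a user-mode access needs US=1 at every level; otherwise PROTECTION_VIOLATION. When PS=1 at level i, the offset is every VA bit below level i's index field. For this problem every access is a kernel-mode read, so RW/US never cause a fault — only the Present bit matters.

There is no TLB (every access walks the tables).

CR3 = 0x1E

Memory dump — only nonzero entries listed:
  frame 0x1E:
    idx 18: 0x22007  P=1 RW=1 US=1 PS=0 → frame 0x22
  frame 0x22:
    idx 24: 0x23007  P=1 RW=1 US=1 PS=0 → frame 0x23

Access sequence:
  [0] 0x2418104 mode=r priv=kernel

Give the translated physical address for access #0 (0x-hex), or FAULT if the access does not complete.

Trace:
#0 VA=0x2418104 (r,kernel):
  L0 @0x1E[18] → 0x22007  P=1,RW=1,US=1,PS=0
  L1 @0x22[24] → 0x23007  P=1,RW=1,US=1,PS=0
  ✓ 0x23104  — 2 lookups

Access #0 PA: 0x23104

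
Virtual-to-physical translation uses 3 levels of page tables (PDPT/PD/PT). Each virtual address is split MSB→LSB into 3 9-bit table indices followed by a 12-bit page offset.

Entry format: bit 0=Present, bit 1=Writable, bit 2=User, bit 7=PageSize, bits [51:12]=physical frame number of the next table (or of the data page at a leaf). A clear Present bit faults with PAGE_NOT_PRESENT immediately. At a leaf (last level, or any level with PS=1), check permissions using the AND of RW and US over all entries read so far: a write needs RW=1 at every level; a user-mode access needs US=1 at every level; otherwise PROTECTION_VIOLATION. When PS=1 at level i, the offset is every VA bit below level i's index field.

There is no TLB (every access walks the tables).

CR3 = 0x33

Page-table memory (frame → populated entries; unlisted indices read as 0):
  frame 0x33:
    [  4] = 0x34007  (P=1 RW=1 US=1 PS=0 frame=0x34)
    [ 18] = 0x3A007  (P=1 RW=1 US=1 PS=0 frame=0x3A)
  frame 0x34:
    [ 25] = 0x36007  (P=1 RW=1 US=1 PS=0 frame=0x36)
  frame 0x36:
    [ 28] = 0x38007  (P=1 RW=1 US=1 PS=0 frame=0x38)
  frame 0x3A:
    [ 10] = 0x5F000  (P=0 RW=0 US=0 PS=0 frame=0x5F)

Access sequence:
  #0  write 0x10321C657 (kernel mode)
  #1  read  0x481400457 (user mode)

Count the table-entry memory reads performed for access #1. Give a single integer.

Walk each access:
#0 VA=0x10321C657 (w,kernel):
  L0 @0x33[4] → 0x34007  P=1,RW=1,US=1,PS=0
  L1 @0x34[25] → 0x36007  P=1,RW=1,US=1,PS=0
  L2 @0x36[28] → 0x38007  P=1,RW=1,US=1,PS=0
  ✓ 0x38657  — 3 lookups
#1 VA=0x481400457 (r,user):
  L0 @0x33[18] → 0x3A007  P=1,RW=1,US=1,PS=0
  L1 @0x3A[10] → 0x5F000  P=0,RW=0,US=0,PS=0
  ⇒ fault: PAGE_NOT_PRESENT  — 2 lookups

Entries read for #1: 2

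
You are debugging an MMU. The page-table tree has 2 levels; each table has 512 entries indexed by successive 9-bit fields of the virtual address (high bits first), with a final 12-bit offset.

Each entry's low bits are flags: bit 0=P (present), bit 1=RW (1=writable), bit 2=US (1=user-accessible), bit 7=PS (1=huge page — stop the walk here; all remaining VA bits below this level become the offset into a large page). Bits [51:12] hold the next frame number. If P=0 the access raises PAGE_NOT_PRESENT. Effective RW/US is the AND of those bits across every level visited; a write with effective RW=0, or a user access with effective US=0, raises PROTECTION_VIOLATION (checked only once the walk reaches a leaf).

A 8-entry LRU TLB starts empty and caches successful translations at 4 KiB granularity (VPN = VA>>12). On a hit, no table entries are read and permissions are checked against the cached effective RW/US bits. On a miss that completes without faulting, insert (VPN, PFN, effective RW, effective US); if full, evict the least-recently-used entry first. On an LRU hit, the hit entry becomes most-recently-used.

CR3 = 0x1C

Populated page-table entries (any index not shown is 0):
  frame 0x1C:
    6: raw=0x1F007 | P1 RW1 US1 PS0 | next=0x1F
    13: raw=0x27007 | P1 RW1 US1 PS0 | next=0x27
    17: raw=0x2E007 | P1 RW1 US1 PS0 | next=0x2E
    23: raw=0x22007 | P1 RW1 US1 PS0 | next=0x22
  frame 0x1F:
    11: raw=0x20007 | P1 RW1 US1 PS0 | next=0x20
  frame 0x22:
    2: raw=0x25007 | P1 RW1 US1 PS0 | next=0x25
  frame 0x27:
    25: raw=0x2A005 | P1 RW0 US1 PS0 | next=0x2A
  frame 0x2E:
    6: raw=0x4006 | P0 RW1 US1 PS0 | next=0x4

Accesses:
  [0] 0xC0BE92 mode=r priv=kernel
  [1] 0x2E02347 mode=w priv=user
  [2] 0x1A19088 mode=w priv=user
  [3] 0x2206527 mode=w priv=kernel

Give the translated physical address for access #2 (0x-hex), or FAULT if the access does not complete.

Per-access translation:
#0 VA=0xC0BE92 (r,kernel):
  lvl0: tbl 0x1C, slot 6 ⇒ 0x1F007 (P1/RW1/US1/PS0)
  lvl1: tbl 0x1F, slot 11 ⇒ 0x20007 (P1/RW1/US1/PS0)
  ⇒ phys 0x20E92  [2 reads]
#1 VA=0x2E02347 (w,user):
  lvl0: tbl 0x1C, slot 23 ⇒ 0x22007 (P1/RW1/US1/PS0)
  lvl1: tbl 0x22, slot 2 ⇒ 0x25007 (P1/RW1/US1/PS0)
  ⇒ phys 0x25347  [2 reads]
#2 VA=0x1A19088 (w,user):
  lvl0: tbl 0x1C, slot 13 ⇒ 0x27007 (P1/RW1/US1/PS0)
  lvl1: tbl 0x27, slot 25 ⇒ 0x2A005 (P1/RW0/US1/PS0)
  ✗ PROTECTION_VIOLATION  [2 reads]
#3 VA=0x2206527 (w,kernel):
  lvl0: tbl 0x1C, slot 17 ⇒ 0x2E007 (P1/RW1/US1/PS0)
  lvl1: tbl 0x2E, slot 6 ⇒ 0x4006 (P0/RW1/US1/PS0)
  ✗ PAGE_NOT_PRESENT  [2 reads]

Access #2 PA: FAULT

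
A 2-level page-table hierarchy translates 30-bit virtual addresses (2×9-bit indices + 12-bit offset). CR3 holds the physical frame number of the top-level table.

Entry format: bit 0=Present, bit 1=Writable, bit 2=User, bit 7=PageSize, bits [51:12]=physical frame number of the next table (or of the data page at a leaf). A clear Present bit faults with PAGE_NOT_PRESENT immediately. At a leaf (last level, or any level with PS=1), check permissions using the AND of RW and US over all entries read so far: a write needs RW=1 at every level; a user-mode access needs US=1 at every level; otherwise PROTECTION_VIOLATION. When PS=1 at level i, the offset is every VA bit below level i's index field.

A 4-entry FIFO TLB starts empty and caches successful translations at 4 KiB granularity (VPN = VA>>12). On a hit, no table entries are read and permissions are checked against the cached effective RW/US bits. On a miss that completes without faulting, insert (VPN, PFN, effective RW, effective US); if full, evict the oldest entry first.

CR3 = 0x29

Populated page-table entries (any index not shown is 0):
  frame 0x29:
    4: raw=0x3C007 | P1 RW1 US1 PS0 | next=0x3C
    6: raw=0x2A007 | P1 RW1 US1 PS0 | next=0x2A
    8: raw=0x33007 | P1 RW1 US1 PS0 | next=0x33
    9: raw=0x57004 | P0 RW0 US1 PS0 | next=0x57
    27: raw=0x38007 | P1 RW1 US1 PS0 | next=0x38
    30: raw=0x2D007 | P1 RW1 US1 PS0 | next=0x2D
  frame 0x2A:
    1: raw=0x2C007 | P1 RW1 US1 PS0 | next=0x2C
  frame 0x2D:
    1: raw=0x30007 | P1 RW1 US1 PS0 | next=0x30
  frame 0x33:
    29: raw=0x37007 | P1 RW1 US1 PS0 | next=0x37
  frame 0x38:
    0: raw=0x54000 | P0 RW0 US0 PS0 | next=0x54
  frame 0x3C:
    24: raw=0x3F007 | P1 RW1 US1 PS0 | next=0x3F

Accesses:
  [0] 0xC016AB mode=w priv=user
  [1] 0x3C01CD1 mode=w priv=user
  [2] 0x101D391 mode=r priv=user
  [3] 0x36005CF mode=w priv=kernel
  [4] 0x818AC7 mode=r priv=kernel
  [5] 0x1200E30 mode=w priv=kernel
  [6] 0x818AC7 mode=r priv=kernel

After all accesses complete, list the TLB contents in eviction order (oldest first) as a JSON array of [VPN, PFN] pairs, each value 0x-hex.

Per-access translation:
#0 VA=0xC016AB (w,user):
  L0: frame=0x29 idx=6 entry=0x2A007 [P=1 RW=1 US=1 PS=0]
  L1: frame=0x2A idx=1 entry=0x2C007 [P=1 RW=1 US=1 PS=0]
  → PA=0x2C6AB  (2 entries read)
#1 VA=0x3C01CD1 (w,user):
  L0: frame=0x29 idx=30 entry=0x2D007 [P=1 RW=1 US=1 PS=0]
  L1: frame=0x2D idx=1 entry=0x30007 [P=1 RW=1 US=1 PS=0]
  → PA=0x30CD1  (2 entries read)
#2 VA=0x101D391 (r,user):
  L0: frame=0x29 idx=8 entry=0x33007 [P=1 RW=1 US=1 PS=0]
  L1: frame=0x33 idx=29 entry=0x37007 [P=1 RW=1 US=1 PS=0]
  → PA=0x37391  (2 entries read)
#3 VA=0x36005CF (w,kernel):
  L0: frame=0x29 idx=27 entry=0x38007 [P=1 RW=1 US=1 PS=0]
  L1: frame=0x38 idx=0 entry=0x54000 [P=0 RW=0 US=0 PS=0]
  ⇒ fault: PAGE_NOT_PRESENT  — 2 lookups
#4 VA=0x818AC7 (r,kernel):
  L0: frame=0x29 idx=4 entry=0x3C007 [P=1 RW=1 US=1 PS=0]
  L1: frame=0x3C idx=24 entry=0x3F007 [P=1 RW=1 US=1 PS=0]
  → PA=0x3FAC7  (2 entries read)
#5 VA=0x1200E30 (w,kernel):
  L0: frame=0x29 idx=9 entry=0x57004 [P=0 RW=0 US=1 PS=0]
  ⇒ fault: PAGE_NOT_PRESENT  — 1 lookups
#6 VA=0x818AC7 (r,kernel):
  TLB hit vpn=0x818 → PA=0x3FAC7

TLB: [["0xC01", "0x2C"], ["0x3C01", "0x30"], ["0x101D", "0x37"], ["0x818", "0x3F"]]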